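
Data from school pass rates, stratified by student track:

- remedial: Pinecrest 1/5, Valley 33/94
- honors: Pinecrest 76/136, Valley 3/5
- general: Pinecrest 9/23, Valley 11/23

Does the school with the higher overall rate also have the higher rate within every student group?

Remedial: Pinecrest 1/5 = 20.0%, Valley 33/94 = 35.1% → Valley
Honors: Pinecrest 76/136 = 55.9%, Valley 3/5 = 60.0% → Valley
General: Pinecrest 9/23 = 39.1%, Valley 11/23 = 47.8% → Valley
Overall: Pinecrest 86/164 = 52.4%, Valley 47/122 = 38.5% → Pinecrest
Valley wins each student group but Pinecrest wins overall — the comparison reverses. Valley's students skew toward remedial, which has a lower base rate.

No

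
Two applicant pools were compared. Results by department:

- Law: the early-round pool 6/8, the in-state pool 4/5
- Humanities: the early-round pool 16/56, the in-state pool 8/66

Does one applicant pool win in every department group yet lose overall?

Law: the early-round pool 6/8 = 75.0%, the in-state pool 4/5 = 80.0% → the in-state pool
Humanities: the early-round pool 16/56 = 28.6%, the in-state pool 8/66 = 12.1% → the early-round pool
Overall: the early-round pool 22/64 = 34.4%, the in-state pool 12/71 = 16.9% → the early-round pool
Neither sweeps: the early-round pool wins 1 of 2 groups, the in-state pool wins 1. The early-round pool wins overall but not every group — no Simpson reversal.

No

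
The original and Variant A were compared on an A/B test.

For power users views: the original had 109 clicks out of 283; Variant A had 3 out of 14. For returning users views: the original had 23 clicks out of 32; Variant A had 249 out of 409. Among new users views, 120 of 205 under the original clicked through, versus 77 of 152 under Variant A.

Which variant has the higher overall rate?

Variant A

Power users: the original 109/283 = 38.5%, Variant A 3/14 = 21.4% → the original
Returning users: the original 23/32 = 71.9%, Variant A 249/409 = 60.9% → the original
New users: the original 120/205 = 58.5%, Variant A 77/152 = 50.7% → the original
Overall: the original 252/520 = 48.5%, Variant A 329/575 = 57.2% → Variant A
(The original wins every user group but Variant A wins overall — the original's views skew toward the low-rate power users group.)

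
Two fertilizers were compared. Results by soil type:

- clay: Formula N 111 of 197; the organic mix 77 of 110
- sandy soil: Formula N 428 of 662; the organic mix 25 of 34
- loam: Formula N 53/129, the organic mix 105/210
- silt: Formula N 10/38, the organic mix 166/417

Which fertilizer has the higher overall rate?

Formula N

Clay: Formula N 111/197 = 56.3%, the organic mix 77/110 = 70.0% → the organic mix
Sandy soil: Formula N 428/662 = 64.7%, the organic mix 25/34 = 73.5% → the organic mix
Loam: Formula N 53/129 = 41.1%, the organic mix 105/210 = 50.0% → the organic mix
Silt: Formula N 10/38 = 26.3%, the organic mix 166/417 = 39.8% → the organic mix
Overall: Formula N 602/1026 = 58.7%, the organic mix 373/771 = 48.4% → Formula N
(The organic mix wins every soil group but Formula N wins overall — the organic mix's plots skew toward the low-rate silt group.)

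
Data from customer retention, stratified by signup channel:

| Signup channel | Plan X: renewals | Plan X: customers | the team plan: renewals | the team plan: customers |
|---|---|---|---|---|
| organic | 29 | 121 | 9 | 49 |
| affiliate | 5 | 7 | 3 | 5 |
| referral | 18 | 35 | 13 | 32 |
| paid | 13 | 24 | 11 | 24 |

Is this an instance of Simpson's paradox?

No

Organic: Plan X 29/121 = 24.0%, the team plan 9/49 = 18.4% → Plan X
Affiliate: Plan X 5/7 = 71.4%, the team plan 3/5 = 60.0% → Plan X
Referral: Plan X 18/35 = 51.4%, the team plan 13/32 = 40.6% → Plan X
Paid: Plan X 13/24 = 54.2%, the team plan 11/24 = 45.8% → Plan X
Overall: Plan X 65/187 = 34.8%, the team plan 36/110 = 32.7% → Plan X
Plan X wins overall and in every signup group — no reversal.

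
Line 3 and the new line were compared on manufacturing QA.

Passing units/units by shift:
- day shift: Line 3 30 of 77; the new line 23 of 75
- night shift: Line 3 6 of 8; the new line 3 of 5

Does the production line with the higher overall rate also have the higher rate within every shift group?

Day shift: Line 3 30/77 = 39.0%, the new line 23/75 = 30.7% → Line 3
Night shift: Line 3 6/8 = 75.0%, the new line 3/5 = 60.0% → Line 3
Overall: Line 3 36/85 = 42.4%, the new line 26/80 = 32.5% → Line 3
Line 3 wins overall and in every shift group — no reversal.

Yes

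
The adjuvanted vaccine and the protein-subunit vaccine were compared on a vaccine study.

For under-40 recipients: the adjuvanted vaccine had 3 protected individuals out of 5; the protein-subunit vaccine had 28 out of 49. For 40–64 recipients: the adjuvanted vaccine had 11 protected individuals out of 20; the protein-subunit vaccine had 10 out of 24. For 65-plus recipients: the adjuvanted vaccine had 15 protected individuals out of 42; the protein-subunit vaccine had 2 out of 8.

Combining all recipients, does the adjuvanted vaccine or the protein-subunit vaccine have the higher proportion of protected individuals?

the protein-subunit vaccine

Under-40: the adjuvanted vaccine 3/5 = 60.0%, the protein-subunit vaccine 28/49 = 57.1% → the adjuvanted vaccine
40–64: the adjuvanted vaccine 11/20 = 55.0%, the protein-subunit vaccine 10/24 = 41.7% → the adjuvanted vaccine
65-plus: the adjuvanted vaccine 15/42 = 35.7%, the protein-subunit vaccine 2/8 = 25.0% → the adjuvanted vaccine
Overall: the adjuvanted vaccine 29/67 = 43.3%, the protein-subunit vaccine 40/81 = 49.4% → the protein-subunit vaccine
(The adjuvanted vaccine wins every age group but the protein-subunit vaccine wins overall — the adjuvanted vaccine's recipients skew toward the low-rate 65-plus group.)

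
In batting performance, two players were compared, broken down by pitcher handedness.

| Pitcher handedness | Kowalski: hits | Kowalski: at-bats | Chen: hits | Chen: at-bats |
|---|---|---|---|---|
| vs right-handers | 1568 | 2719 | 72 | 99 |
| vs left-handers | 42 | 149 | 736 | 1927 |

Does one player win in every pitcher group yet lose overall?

Yes

Vs right-handers: Kowalski 1568/2719 = 57.7%, Chen 72/99 = 72.7% → Chen
Vs left-handers: Kowalski 42/149 = 28.2%, Chen 736/1927 = 38.2% → Chen
Overall: Kowalski 1610/2868 = 56.1%, Chen 808/2026 = 39.9% → Kowalski
Chen wins each pitcher group but Kowalski wins overall — the comparison reverses. Chen's at-bats skew toward vs left-handers, which has a lower base rate.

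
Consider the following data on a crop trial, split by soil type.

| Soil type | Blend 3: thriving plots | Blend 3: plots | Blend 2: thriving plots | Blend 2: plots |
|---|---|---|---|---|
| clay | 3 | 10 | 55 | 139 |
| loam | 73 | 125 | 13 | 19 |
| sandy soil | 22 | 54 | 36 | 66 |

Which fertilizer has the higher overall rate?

Blend 3

Clay: Blend 3 3/10 = 30.0%, Blend 2 55/139 = 39.6% → Blend 2
Loam: Blend 3 73/125 = 58.4%, Blend 2 13/19 = 68.4% → Blend 2
Sandy soil: Blend 3 22/54 = 40.7%, Blend 2 36/66 = 54.5% → Blend 2
Overall: Blend 3 98/189 = 51.9%, Blend 2 104/224 = 46.4% → Blend 3
(Blend 2 wins every soil group but Blend 3 wins overall — Blend 2's plots skew toward the low-rate clay group.)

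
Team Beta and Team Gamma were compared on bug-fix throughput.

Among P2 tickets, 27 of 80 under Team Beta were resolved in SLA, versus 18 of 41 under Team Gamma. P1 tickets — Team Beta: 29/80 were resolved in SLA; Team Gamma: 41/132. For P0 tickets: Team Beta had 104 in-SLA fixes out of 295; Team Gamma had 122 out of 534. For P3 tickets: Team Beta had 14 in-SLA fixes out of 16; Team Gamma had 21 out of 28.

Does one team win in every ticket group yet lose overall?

No

P2: Team Beta 27/80 = 33.8%, Team Gamma 18/41 = 43.9% → Team Gamma
P1: Team Beta 29/80 = 36.2%, Team Gamma 41/132 = 31.1% → Team Beta
P0: Team Beta 104/295 = 35.3%, Team Gamma 122/534 = 22.8% → Team Beta
P3: Team Beta 14/16 = 87.5%, Team Gamma 21/28 = 75.0% → Team Beta
Overall: Team Beta 174/471 = 36.9%, Team Gamma 202/735 = 27.5% → Team Beta
Neither sweeps: Team Beta wins 3 of 4 groups, Team Gamma wins 1. Team Beta wins overall but not every group — no Simpson reversal.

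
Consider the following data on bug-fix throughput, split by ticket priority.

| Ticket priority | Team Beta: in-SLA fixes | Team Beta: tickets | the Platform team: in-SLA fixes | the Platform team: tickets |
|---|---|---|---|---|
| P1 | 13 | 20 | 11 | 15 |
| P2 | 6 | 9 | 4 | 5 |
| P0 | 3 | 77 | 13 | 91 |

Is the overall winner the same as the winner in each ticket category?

P1: Team Beta 13/20 = 65.0%, the Platform team 11/15 = 73.3% → the Platform team
P2: Team Beta 6/9 = 66.7%, the Platform team 4/5 = 80.0% → the Platform team
P0: Team Beta 3/77 = 3.9%, the Platform team 13/91 = 14.3% → the Platform team
Overall: Team Beta 22/106 = 20.8%, the Platform team 28/111 = 25.2% → the Platform team
The Platform team wins overall and in every ticket group — no reversal.

Yes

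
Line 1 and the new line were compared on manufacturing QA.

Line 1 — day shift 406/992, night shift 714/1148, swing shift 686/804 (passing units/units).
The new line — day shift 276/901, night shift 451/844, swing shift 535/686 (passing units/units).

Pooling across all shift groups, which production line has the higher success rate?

Day shift: Line 1 406/992 = 40.9%, the new line 276/901 = 30.6% → Line 1
Night shift: Line 1 714/1148 = 62.2%, the new line 451/844 = 53.4% → Line 1
Swing shift: Line 1 686/804 = 85.3%, the new line 535/686 = 78.0% → Line 1
Overall: Line 1 1806/2944 = 61.3%, the new line 1262/2431 = 51.9% → Line 1

Line 1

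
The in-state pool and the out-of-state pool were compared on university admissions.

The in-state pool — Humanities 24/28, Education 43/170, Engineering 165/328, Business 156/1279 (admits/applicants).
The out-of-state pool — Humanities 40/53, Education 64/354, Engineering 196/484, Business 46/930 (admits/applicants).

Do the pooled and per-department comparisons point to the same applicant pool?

Yes

Humanities: the in-state pool 24/28 = 85.7%, the out-of-state pool 40/53 = 75.5% → the in-state pool
Education: the in-state pool 43/170 = 25.3%, the out-of-state pool 64/354 = 18.1% → the in-state pool
Engineering: the in-state pool 165/328 = 50.3%, the out-of-state pool 196/484 = 40.5% → the in-state pool
Business: the in-state pool 156/1279 = 12.2%, the out-of-state pool 46/930 = 4.9% → the in-state pool
Overall: the in-state pool 388/1805 = 21.5%, the out-of-state pool 346/1821 = 19.0% → the in-state pool
The in-state pool wins overall and in every department group — no reversal.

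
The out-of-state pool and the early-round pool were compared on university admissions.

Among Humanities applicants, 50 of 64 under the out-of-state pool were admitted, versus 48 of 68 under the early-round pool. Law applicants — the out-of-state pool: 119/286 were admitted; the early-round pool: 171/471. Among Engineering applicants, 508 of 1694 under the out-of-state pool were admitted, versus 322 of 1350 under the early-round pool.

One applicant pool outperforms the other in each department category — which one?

the out-of-state pool

Humanities: the out-of-state pool 50/64 = 78.1%, the early-round pool 48/68 = 70.6% → the out-of-state pool
Law: the out-of-state pool 119/286 = 41.6%, the early-round pool 171/471 = 36.3% → the out-of-state pool
Engineering: the out-of-state pool 508/1694 = 30.0%, the early-round pool 322/1350 = 23.9% → the out-of-state pool
The out-of-state pool has the higher rate in all 3 groups.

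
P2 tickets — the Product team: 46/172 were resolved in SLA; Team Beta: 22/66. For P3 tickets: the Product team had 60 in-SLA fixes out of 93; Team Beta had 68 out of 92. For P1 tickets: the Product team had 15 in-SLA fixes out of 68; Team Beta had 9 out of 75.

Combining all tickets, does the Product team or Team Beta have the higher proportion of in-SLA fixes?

P2: the Product team 46/172 = 26.7%, Team Beta 22/66 = 33.3% → Team Beta
P3: the Product team 60/93 = 64.5%, Team Beta 68/92 = 73.9% → Team Beta
P1: the Product team 15/68 = 22.1%, Team Beta 9/75 = 12.0% → the Product team
Overall: the Product team 121/333 = 36.3%, Team Beta 99/233 = 42.5% → Team Beta
(Neither sweeps every ticket group, but Team Beta has the higher pooled rate.)

Team Beta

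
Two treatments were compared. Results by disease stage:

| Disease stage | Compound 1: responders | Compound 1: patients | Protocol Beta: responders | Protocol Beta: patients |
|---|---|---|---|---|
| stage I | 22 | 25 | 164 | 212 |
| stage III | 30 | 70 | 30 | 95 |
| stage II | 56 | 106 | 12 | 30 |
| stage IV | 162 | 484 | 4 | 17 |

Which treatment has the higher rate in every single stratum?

Stage I: Compound 1 22/25 = 88.0%, Protocol Beta 164/212 = 77.4% → Compound 1
Stage III: Compound 1 30/70 = 42.9%, Protocol Beta 30/95 = 31.6% → Compound 1
Stage II: Compound 1 56/106 = 52.8%, Protocol Beta 12/30 = 40.0% → Compound 1
Stage IV: Compound 1 162/484 = 33.5%, Protocol Beta 4/17 = 23.5% → Compound 1
Compound 1 has the higher rate in all 4 groups.

Compound 1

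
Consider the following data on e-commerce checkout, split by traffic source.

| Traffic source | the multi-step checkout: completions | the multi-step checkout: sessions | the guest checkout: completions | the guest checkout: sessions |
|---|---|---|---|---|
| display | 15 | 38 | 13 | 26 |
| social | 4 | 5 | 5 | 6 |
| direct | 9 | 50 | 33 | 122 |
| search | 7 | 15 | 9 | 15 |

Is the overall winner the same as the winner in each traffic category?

Display: the multi-step checkout 15/38 = 39.5%, the guest checkout 13/26 = 50.0% → the guest checkout
Social: the multi-step checkout 4/5 = 80.0%, the guest checkout 5/6 = 83.3% → the guest checkout
Direct: the multi-step checkout 9/50 = 18.0%, the guest checkout 33/122 = 27.0% → the guest checkout
Search: the multi-step checkout 7/15 = 46.7%, the guest checkout 9/15 = 60.0% → the guest checkout
Overall: the multi-step checkout 35/108 = 32.4%, the guest checkout 60/169 = 35.5% → the guest checkout
The guest checkout wins overall and in every traffic group — no reversal.

Yes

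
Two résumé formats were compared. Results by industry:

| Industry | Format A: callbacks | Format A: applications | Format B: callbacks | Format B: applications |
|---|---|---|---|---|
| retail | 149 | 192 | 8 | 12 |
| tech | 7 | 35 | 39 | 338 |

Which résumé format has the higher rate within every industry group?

Format A

Retail: Format A 149/192 = 77.6%, Format B 8/12 = 66.7% → Format A
Tech: Format A 7/35 = 20.0%, Format B 39/338 = 11.5% → Format A
Format A has the higher rate in both groups.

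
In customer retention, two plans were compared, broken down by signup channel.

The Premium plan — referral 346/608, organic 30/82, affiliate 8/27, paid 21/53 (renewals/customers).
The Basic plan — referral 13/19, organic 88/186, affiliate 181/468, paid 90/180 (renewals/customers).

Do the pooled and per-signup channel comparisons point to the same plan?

No

Referral: the Premium plan 346/608 = 56.9%, the Basic plan 13/19 = 68.4% → the Basic plan
Organic: the Premium plan 30/82 = 36.6%, the Basic plan 88/186 = 47.3% → the Basic plan
Affiliate: the Premium plan 8/27 = 29.6%, the Basic plan 181/468 = 38.7% → the Basic plan
Paid: the Premium plan 21/53 = 39.6%, the Basic plan 90/180 = 50.0% → the Basic plan
Overall: the Premium plan 405/770 = 52.6%, the Basic plan 372/853 = 43.6% → the Premium plan
The Basic plan wins each signup group but the Premium plan wins overall — the comparison reverses. The Basic plan's customers skew toward affiliate, which has a lower base rate.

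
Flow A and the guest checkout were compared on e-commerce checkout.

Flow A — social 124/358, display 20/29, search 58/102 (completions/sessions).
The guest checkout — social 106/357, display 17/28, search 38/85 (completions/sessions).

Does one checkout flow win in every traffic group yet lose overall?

Social: Flow A 124/358 = 34.6%, the guest checkout 106/357 = 29.7% → Flow A
Display: Flow A 20/29 = 69.0%, the guest checkout 17/28 = 60.7% → Flow A
Search: Flow A 58/102 = 56.9%, the guest checkout 38/85 = 44.7% → Flow A
Overall: Flow A 202/489 = 41.3%, the guest checkout 161/470 = 34.3% → Flow A
Flow A wins overall and in every traffic group — no reversal.

No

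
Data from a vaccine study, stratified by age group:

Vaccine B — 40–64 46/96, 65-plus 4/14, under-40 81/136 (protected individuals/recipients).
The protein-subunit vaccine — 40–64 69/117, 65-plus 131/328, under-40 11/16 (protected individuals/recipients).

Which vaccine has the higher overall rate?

Vaccine B

40–64: Vaccine B 46/96 = 47.9%, the protein-subunit vaccine 69/117 = 59.0% → the protein-subunit vaccine
65-plus: Vaccine B 4/14 = 28.6%, the protein-subunit vaccine 131/328 = 39.9% → the protein-subunit vaccine
Under-40: Vaccine B 81/136 = 59.6%, the protein-subunit vaccine 11/16 = 68.8% → the protein-subunit vaccine
Overall: Vaccine B 131/246 = 53.3%, the protein-subunit vaccine 211/461 = 45.8% → Vaccine B
(The protein-subunit vaccine wins every age group but Vaccine B wins overall — the protein-subunit vaccine's recipients skew toward the low-rate 65-plus group.)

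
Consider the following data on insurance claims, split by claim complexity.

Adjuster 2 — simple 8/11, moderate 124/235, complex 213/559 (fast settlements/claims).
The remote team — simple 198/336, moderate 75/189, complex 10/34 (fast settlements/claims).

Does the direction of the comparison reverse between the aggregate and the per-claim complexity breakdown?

Simple: Adjuster 2 8/11 = 72.7%, the remote team 198/336 = 58.9% → Adjuster 2
Moderate: Adjuster 2 124/235 = 52.8%, the remote team 75/189 = 39.7% → Adjuster 2
Complex: Adjuster 2 213/559 = 38.1%, the remote team 10/34 = 29.4% → Adjuster 2
Overall: Adjuster 2 345/805 = 42.9%, the remote team 283/559 = 50.6% → the remote team
Adjuster 2 wins each claim group but the remote team wins overall — the comparison reverses. Adjuster 2's claims skew toward complex, which has a lower base rate.

Yes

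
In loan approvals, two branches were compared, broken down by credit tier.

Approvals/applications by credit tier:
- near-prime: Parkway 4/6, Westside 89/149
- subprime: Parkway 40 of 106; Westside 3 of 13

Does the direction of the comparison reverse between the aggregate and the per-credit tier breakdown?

Near-prime: Parkway 4/6 = 66.7%, Westside 89/149 = 59.7% → Parkway
Subprime: Parkway 40/106 = 37.7%, Westside 3/13 = 23.1% → Parkway
Overall: Parkway 44/112 = 39.3%, Westside 92/162 = 56.8% → Westside
Parkway wins each credit group but Westside wins overall — the comparison reverses. Parkway's applications skew toward subprime, which has a lower base rate.

Yes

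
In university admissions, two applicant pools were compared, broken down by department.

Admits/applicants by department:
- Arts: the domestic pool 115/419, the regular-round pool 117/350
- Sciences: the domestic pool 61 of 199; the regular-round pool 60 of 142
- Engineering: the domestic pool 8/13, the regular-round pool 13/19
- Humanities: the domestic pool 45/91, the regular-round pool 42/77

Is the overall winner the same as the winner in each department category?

Yes

Arts: the domestic pool 115/419 = 27.4%, the regular-round pool 117/350 = 33.4% → the regular-round pool
Sciences: the domestic pool 61/199 = 30.7%, the regular-round pool 60/142 = 42.3% → the regular-round pool
Engineering: the domestic pool 8/13 = 61.5%, the regular-round pool 13/19 = 68.4% → the regular-round pool
Humanities: the domestic pool 45/91 = 49.5%, the regular-round pool 42/77 = 54.5% → the regular-round pool
Overall: the domestic pool 229/722 = 31.7%, the regular-round pool 232/588 = 39.5% → the regular-round pool
The regular-round pool wins overall and in every department group — no reversal.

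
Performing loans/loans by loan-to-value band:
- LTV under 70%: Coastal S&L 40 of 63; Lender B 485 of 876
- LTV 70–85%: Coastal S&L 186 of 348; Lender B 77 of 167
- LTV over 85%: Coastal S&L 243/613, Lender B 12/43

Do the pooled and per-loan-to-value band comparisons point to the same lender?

LTV under 70%: Coastal S&L 40/63 = 63.5%, Lender B 485/876 = 55.4% → Coastal S&L
LTV 70–85%: Coastal S&L 186/348 = 53.4%, Lender B 77/167 = 46.1% → Coastal S&L
LTV over 85%: Coastal S&L 243/613 = 39.6%, Lender B 12/43 = 27.9% → Coastal S&L
Overall: Coastal S&L 469/1024 = 45.8%, Lender B 574/1086 = 52.9% → Lender B
Coastal S&L wins each loan-to-value group but Lender B wins overall — the comparison reverses. Coastal S&L's loans skew toward LTV over 85%, which has a lower base rate.

No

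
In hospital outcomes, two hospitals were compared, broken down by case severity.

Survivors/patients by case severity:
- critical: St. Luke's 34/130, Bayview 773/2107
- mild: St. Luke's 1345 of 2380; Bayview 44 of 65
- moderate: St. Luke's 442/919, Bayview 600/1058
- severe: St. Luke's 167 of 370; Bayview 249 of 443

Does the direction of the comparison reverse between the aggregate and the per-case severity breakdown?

Yes

Critical: St. Luke's 34/130 = 26.2%, Bayview 773/2107 = 36.7% → Bayview
Mild: St. Luke's 1345/2380 = 56.5%, Bayview 44/65 = 67.7% → Bayview
Moderate: St. Luke's 442/919 = 48.1%, Bayview 600/1058 = 56.7% → Bayview
Severe: St. Luke's 167/370 = 45.1%, Bayview 249/443 = 56.2% → Bayview
Overall: St. Luke's 1988/3799 = 52.3%, Bayview 1666/3673 = 45.4% → St. Luke's
Bayview wins each case group but St. Luke's wins overall — the comparison reverses. Bayview's patients skew toward critical, which has a lower base rate.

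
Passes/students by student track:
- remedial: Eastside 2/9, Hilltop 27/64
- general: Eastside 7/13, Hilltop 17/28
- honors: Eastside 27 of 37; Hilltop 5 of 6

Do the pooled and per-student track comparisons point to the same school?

No

Remedial: Eastside 2/9 = 22.2%, Hilltop 27/64 = 42.2% → Hilltop
General: Eastside 7/13 = 53.8%, Hilltop 17/28 = 60.7% → Hilltop
Honors: Eastside 27/37 = 73.0%, Hilltop 5/6 = 83.3% → Hilltop
Overall: Eastside 36/59 = 61.0%, Hilltop 49/98 = 50.0% → Eastside
Hilltop wins each student group but Eastside wins overall — the comparison reverses. Hilltop's students skew toward remedial, which has a lower base rate.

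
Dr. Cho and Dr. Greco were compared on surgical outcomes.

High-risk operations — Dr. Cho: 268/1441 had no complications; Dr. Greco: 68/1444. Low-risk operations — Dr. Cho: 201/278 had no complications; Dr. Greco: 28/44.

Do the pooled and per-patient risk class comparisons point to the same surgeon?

Yes

High-risk: Dr. Cho 268/1441 = 18.6%, Dr. Greco 68/1444 = 4.7% → Dr. Cho
Low-risk: Dr. Cho 201/278 = 72.3%, Dr. Greco 28/44 = 63.6% → Dr. Cho
Overall: Dr. Cho 469/1719 = 27.3%, Dr. Greco 96/1488 = 6.5% → Dr. Cho
Dr. Cho wins overall and in every patient risk group — no reversal.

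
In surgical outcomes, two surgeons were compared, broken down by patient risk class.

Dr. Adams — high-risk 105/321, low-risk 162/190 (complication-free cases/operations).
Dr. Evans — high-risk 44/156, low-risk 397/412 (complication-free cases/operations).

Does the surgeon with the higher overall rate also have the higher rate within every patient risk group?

No

High-risk: Dr. Adams 105/321 = 32.7%, Dr. Evans 44/156 = 28.2% → Dr. Adams
Low-risk: Dr. Adams 162/190 = 85.3%, Dr. Evans 397/412 = 96.4% → Dr. Evans
Overall: Dr. Adams 267/511 = 52.3%, Dr. Evans 441/568 = 77.6% → Dr. Evans
Neither sweeps: Dr. Adams wins 1 of 2 groups, Dr. Evans wins 1. Dr. Evans wins overall but not every group — no Simpson reversal.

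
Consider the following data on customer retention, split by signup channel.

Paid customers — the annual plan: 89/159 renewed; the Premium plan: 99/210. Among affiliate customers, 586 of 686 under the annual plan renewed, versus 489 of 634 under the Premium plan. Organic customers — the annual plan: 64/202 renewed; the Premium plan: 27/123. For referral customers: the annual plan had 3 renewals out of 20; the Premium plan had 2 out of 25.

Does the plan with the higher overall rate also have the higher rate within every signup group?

Paid: the annual plan 89/159 = 56.0%, the Premium plan 99/210 = 47.1% → the annual plan
Affiliate: the annual plan 586/686 = 85.4%, the Premium plan 489/634 = 77.1% → the annual plan
Organic: the annual plan 64/202 = 31.7%, the Premium plan 27/123 = 22.0% → the annual plan
Referral: the annual plan 3/20 = 15.0%, the Premium plan 2/25 = 8.0% → the annual plan
Overall: the annual plan 742/1067 = 69.5%, the Premium plan 617/992 = 62.2% → the annual plan
The annual plan wins overall and in every signup group — no reversal.

Yes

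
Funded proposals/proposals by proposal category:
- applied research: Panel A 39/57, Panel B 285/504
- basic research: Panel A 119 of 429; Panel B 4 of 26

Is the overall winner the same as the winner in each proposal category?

Applied research: Panel A 39/57 = 68.4%, Panel B 285/504 = 56.5% → Panel A
Basic research: Panel A 119/429 = 27.7%, Panel B 4/26 = 15.4% → Panel A
Overall: Panel A 158/486 = 32.5%, Panel B 289/530 = 54.5% → Panel B
Panel A wins each proposal group but Panel B wins overall — the comparison reverses. Panel A's proposals skew toward basic research, which has a lower base rate.

No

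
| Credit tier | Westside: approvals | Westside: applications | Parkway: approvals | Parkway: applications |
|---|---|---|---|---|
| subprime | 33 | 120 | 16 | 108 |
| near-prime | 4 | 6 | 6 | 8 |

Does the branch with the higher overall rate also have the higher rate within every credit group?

Subprime: Westside 33/120 = 27.5%, Parkway 16/108 = 14.8% → Westside
Near-prime: Westside 4/6 = 66.7%, Parkway 6/8 = 75.0% → Parkway
Overall: Westside 37/126 = 29.4%, Parkway 22/116 = 19.0% → Westside
Neither sweeps: Westside wins 1 of 2 groups, Parkway wins 1. Westside wins overall but not every group — no Simpson reversal.

No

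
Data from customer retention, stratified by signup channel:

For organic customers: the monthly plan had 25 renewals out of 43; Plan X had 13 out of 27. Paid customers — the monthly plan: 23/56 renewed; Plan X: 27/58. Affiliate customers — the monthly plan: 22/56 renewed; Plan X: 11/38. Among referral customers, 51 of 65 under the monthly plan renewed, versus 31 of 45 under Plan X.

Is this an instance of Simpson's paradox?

Organic: the monthly plan 25/43 = 58.1%, Plan X 13/27 = 48.1% → the monthly plan
Paid: the monthly plan 23/56 = 41.1%, Plan X 27/58 = 46.6% → Plan X
Affiliate: the monthly plan 22/56 = 39.3%, Plan X 11/38 = 28.9% → the monthly plan
Referral: the monthly plan 51/65 = 78.5%, Plan X 31/45 = 68.9% → the monthly plan
Overall: the monthly plan 121/220 = 55.0%, Plan X 82/168 = 48.8% → the monthly plan
Neither sweeps: the monthly plan wins 3 of 4 groups, Plan X wins 1. The monthly plan wins overall but not every group — no Simpson reversal.

No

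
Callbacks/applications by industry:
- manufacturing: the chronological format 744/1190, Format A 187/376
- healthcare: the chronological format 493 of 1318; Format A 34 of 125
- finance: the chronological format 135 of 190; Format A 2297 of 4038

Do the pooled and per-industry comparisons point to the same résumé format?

No

Manufacturing: the chronological format 744/1190 = 62.5%, Format A 187/376 = 49.7% → the chronological format
Healthcare: the chronological format 493/1318 = 37.4%, Format A 34/125 = 27.2% → the chronological format
Finance: the chronological format 135/190 = 71.1%, Format A 2297/4038 = 56.9% → the chronological format
Overall: the chronological format 1372/2698 = 50.9%, Format A 2518/4539 = 55.5% → Format A
The chronological format wins each industry group but Format A wins overall — the comparison reverses. The chronological format's applications skew toward healthcare, which has a lower base rate.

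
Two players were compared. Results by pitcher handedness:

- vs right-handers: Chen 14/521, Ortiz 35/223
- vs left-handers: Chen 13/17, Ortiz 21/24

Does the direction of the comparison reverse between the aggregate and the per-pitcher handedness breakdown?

No

Vs right-handers: Chen 14/521 = 2.7%, Ortiz 35/223 = 15.7% → Ortiz
Vs left-handers: Chen 13/17 = 76.5%, Ortiz 21/24 = 87.5% → Ortiz
Overall: Chen 27/538 = 5.0%, Ortiz 56/247 = 22.7% → Ortiz
Ortiz wins overall and in every pitcher group — no reversal.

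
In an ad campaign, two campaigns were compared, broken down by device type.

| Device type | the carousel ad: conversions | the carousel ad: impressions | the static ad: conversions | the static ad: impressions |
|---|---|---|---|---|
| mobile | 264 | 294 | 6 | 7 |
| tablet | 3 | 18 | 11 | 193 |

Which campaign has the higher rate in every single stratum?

the carousel ad

Mobile: the carousel ad 264/294 = 89.8%, the static ad 6/7 = 85.7% → the carousel ad
Tablet: the carousel ad 3/18 = 16.7%, the static ad 11/193 = 5.7% → the carousel ad
The carousel ad has the higher rate in both groups.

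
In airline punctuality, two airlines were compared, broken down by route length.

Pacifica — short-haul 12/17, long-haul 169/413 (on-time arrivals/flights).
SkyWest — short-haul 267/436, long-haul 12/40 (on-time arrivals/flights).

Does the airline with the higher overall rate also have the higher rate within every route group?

No

Short-haul: Pacifica 12/17 = 70.6%, SkyWest 267/436 = 61.2% → Pacifica
Long-haul: Pacifica 169/413 = 40.9%, SkyWest 12/40 = 30.0% → Pacifica
Overall: Pacifica 181/430 = 42.1%, SkyWest 279/476 = 58.6% → SkyWest
Pacifica wins each route group but SkyWest wins overall — the comparison reverses. Pacifica's flights skew toward long-haul, which has a lower base rate.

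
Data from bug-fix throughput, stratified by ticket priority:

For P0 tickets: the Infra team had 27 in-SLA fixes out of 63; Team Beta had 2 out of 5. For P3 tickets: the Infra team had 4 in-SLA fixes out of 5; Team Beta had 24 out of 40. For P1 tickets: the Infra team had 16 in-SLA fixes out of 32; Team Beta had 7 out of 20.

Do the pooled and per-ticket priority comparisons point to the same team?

No

P0: the Infra team 27/63 = 42.9%, Team Beta 2/5 = 40.0% → the Infra team
P3: the Infra team 4/5 = 80.0%, Team Beta 24/40 = 60.0% → the Infra team
P1: the Infra team 16/32 = 50.0%, Team Beta 7/20 = 35.0% → the Infra team
Overall: the Infra team 47/100 = 47.0%, Team Beta 33/65 = 50.8% → Team Beta
The Infra team wins each ticket group but Team Beta wins overall — the comparison reverses. The Infra team's tickets skew toward P0, which has a lower base rate.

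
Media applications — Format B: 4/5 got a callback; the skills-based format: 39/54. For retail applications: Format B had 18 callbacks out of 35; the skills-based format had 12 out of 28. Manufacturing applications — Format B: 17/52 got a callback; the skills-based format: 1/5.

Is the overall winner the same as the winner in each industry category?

Media: Format B 4/5 = 80.0%, the skills-based format 39/54 = 72.2% → Format B
Retail: Format B 18/35 = 51.4%, the skills-based format 12/28 = 42.9% → Format B
Manufacturing: Format B 17/52 = 32.7%, the skills-based format 1/5 = 20.0% → Format B
Overall: Format B 39/92 = 42.4%, the skills-based format 52/87 = 59.8% → the skills-based format
Format B wins each industry group but the skills-based format wins overall — the comparison reverses. Format B's applications skew toward manufacturing, which has a lower base rate.

No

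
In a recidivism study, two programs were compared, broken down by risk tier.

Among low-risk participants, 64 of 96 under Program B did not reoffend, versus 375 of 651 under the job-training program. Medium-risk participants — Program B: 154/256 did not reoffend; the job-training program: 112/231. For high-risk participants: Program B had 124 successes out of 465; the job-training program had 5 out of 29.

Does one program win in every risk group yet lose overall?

Yes

Low-risk: Program B 64/96 = 66.7%, the job-training program 375/651 = 57.6% → Program B
Medium-risk: Program B 154/256 = 60.2%, the job-training program 112/231 = 48.5% → Program B
High-risk: Program B 124/465 = 26.7%, the job-training program 5/29 = 17.2% → Program B
Overall: Program B 342/817 = 41.9%, the job-training program 492/911 = 54.0% → the job-training program
Program B wins each risk group but the job-training program wins overall — the comparison reverses. Program B's participants skew toward high-risk, which has a lower base rate.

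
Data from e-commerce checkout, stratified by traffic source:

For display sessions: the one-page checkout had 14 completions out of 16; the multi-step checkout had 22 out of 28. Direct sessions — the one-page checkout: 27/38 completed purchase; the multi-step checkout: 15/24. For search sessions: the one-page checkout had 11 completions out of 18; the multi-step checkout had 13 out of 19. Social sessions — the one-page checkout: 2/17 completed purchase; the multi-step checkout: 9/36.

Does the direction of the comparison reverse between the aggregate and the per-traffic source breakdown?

Display: the one-page checkout 14/16 = 87.5%, the multi-step checkout 22/28 = 78.6% → the one-page checkout
Direct: the one-page checkout 27/38 = 71.1%, the multi-step checkout 15/24 = 62.5% → the one-page checkout
Search: the one-page checkout 11/18 = 61.1%, the multi-step checkout 13/19 = 68.4% → the multi-step checkout
Social: the one-page checkout 2/17 = 11.8%, the multi-step checkout 9/36 = 25.0% → the multi-step checkout
Overall: the one-page checkout 54/89 = 60.7%, the multi-step checkout 59/107 = 55.1% → the one-page checkout
Neither sweeps: the one-page checkout wins 2 of 4 groups, the multi-step checkout wins 2. The one-page checkout wins overall but not every group — no Simpson reversal.

No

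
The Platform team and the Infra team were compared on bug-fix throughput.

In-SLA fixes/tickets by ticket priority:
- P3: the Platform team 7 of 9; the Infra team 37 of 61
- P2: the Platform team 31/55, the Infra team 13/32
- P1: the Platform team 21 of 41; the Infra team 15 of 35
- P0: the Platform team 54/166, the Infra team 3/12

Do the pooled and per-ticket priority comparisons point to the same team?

P3: the Platform team 7/9 = 77.8%, the Infra team 37/61 = 60.7% → the Platform team
P2: the Platform team 31/55 = 56.4%, the Infra team 13/32 = 40.6% → the Platform team
P1: the Platform team 21/41 = 51.2%, the Infra team 15/35 = 42.9% → the Platform team
P0: the Platform team 54/166 = 32.5%, the Infra team 3/12 = 25.0% → the Platform team
Overall: the Platform team 113/271 = 41.7%, the Infra team 68/140 = 48.6% → the Infra team
The Platform team wins each ticket group but the Infra team wins overall — the comparison reverses. The Platform team's tickets skew toward P0, which has a lower base rate.

No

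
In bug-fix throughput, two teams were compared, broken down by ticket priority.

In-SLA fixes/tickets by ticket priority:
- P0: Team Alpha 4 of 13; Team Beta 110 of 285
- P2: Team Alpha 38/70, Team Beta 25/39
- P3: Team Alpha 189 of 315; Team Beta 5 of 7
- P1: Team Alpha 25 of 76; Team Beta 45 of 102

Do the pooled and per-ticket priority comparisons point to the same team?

No

P0: Team Alpha 4/13 = 30.8%, Team Beta 110/285 = 38.6% → Team Beta
P2: Team Alpha 38/70 = 54.3%, Team Beta 25/39 = 64.1% → Team Beta
P3: Team Alpha 189/315 = 60.0%, Team Beta 5/7 = 71.4% → Team Beta
P1: Team Alpha 25/76 = 32.9%, Team Beta 45/102 = 44.1% → Team Beta
Overall: Team Alpha 256/474 = 54.0%, Team Beta 185/433 = 42.7% → Team Alpha
Team Beta wins each ticket group but Team Alpha wins overall — the comparison reverses. Team Beta's tickets skew toward P0, which has a lower base rate.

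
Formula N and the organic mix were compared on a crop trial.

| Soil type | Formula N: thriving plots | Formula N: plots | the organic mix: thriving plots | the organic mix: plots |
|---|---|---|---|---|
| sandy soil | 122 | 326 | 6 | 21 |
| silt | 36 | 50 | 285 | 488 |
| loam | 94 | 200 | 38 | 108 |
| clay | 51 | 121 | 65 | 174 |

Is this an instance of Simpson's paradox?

Sandy soil: Formula N 122/326 = 37.4%, the organic mix 6/21 = 28.6% → Formula N
Silt: Formula N 36/50 = 72.0%, the organic mix 285/488 = 58.4% → Formula N
Loam: Formula N 94/200 = 47.0%, the organic mix 38/108 = 35.2% → Formula N
Clay: Formula N 51/121 = 42.1%, the organic mix 65/174 = 37.4% → Formula N
Overall: Formula N 303/697 = 43.5%, the organic mix 394/791 = 49.8% → the organic mix
Formula N wins each soil group but the organic mix wins overall — the comparison reverses. Formula N's plots skew toward sandy soil, which has a lower base rate.

Yes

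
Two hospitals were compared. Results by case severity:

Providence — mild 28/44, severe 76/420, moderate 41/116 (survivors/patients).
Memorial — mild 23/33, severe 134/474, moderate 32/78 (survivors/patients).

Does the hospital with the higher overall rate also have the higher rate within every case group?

Mild: Providence 28/44 = 63.6%, Memorial 23/33 = 69.7% → Memorial
Severe: Providence 76/420 = 18.1%, Memorial 134/474 = 28.3% → Memorial
Moderate: Providence 41/116 = 35.3%, Memorial 32/78 = 41.0% → Memorial
Overall: Providence 145/580 = 25.0%, Memorial 189/585 = 32.3% → Memorial
Memorial wins overall and in every case group — no reversal.

Yes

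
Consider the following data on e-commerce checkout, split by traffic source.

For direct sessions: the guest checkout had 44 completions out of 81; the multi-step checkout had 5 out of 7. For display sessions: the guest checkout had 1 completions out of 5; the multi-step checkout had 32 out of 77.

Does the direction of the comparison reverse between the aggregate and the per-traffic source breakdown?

Yes

Direct: the guest checkout 44/81 = 54.3%, the multi-step checkout 5/7 = 71.4% → the multi-step checkout
Display: the guest checkout 1/5 = 20.0%, the multi-step checkout 32/77 = 41.6% → the multi-step checkout
Overall: the guest checkout 45/86 = 52.3%, the multi-step checkout 37/84 = 44.0% → the guest checkout
The multi-step checkout wins each traffic group but the guest checkout wins overall — the comparison reverses. The multi-step checkout's sessions skew toward display, which has a lower base rate.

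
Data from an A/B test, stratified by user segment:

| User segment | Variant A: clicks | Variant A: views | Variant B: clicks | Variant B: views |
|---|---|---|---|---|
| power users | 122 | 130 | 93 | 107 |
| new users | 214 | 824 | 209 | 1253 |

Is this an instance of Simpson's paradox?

No

Power users: Variant A 122/130 = 93.8%, Variant B 93/107 = 86.9% → Variant A
New users: Variant A 214/824 = 26.0%, Variant B 209/1253 = 16.7% → Variant A
Overall: Variant A 336/954 = 35.2%, Variant B 302/1360 = 22.2% → Variant A
Variant A wins overall and in every user group — no reversal.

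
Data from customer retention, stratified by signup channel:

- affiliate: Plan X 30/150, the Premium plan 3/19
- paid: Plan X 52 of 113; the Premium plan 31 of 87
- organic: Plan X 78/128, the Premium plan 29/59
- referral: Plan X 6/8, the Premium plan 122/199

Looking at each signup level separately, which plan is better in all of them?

Plan X

Affiliate: Plan X 30/150 = 20.0%, the Premium plan 3/19 = 15.8% → Plan X
Paid: Plan X 52/113 = 46.0%, the Premium plan 31/87 = 35.6% → Plan X
Organic: Plan X 78/128 = 60.9%, the Premium plan 29/59 = 49.2% → Plan X
Referral: Plan X 6/8 = 75.0%, the Premium plan 122/199 = 61.3% → Plan X
Plan X has the higher rate in all 4 groups.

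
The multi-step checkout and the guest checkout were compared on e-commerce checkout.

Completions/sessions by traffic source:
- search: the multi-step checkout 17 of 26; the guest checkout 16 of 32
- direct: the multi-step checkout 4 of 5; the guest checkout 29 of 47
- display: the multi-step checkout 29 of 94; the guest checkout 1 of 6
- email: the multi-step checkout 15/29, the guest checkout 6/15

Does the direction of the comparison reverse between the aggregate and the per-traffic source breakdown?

Search: the multi-step checkout 17/26 = 65.4%, the guest checkout 16/32 = 50.0% → the multi-step checkout
Direct: the multi-step checkout 4/5 = 80.0%, the guest checkout 29/47 = 61.7% → the multi-step checkout
Display: the multi-step checkout 29/94 = 30.9%, the guest checkout 1/6 = 16.7% → the multi-step checkout
Email: the multi-step checkout 15/29 = 51.7%, the guest checkout 6/15 = 40.0% → the multi-step checkout
Overall: the multi-step checkout 65/154 = 42.2%, the guest checkout 52/100 = 52.0% → the guest checkout
The multi-step checkout wins each traffic group but the guest checkout wins overall — the comparison reverses. The multi-step checkout's sessions skew toward display, which has a lower base rate.

Yes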